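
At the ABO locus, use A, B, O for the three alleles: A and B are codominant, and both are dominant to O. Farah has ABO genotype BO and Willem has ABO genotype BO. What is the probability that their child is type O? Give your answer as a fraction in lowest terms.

ABO cross BO × BO → offspring phenotypes: 1/4 O, 3/4 B.
So P(type O) = 1/4.

1/4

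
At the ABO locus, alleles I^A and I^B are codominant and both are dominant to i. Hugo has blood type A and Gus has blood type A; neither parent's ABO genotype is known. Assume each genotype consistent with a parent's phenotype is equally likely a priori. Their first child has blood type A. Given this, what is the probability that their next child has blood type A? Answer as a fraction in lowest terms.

Possible genotypes: Hugo ∈ {I^A I^A, I^A i}; Gus ∈ {I^A I^A, I^A i}.
Weight each parental genotype pair by prior × P(type-A child):
  I^A I^A × I^A I^A: posterior weight 4/15; P(next child type A) = 1.
  I^A I^A × I^A i: posterior weight 4/15; P(next child type A) = 1.
  I^A i × I^A I^A: posterior weight 4/15; P(next child type A) = 1.
  I^A i × I^A i: posterior weight 1/5; P(next child type A) = 3/4.
Weighted sum = 19/20.

19/20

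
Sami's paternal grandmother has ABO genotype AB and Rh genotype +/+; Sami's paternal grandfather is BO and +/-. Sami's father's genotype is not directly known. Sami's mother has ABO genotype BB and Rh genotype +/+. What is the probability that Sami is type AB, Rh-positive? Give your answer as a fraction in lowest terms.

1/4

Sami's father's ABO genotype from AB × BO: 1/4 AB, 1/4 AO, 1/4 BB, 1/4 BO.
Crossing each possibility with the mother BB and summing P(type AB): 1/4·1/2 + 1/4·1/2 + 1/4·0 + 1/4·0 = 1/4.
Similarly for Rh via the father's Rh distribution: P(Rh+) = 1.
Independent loci: 1/4 × 1 = 1/4.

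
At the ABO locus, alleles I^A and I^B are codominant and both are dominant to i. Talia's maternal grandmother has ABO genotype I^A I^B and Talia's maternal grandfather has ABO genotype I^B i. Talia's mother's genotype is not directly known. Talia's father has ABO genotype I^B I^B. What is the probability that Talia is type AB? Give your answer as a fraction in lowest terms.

1/4

Talia's mother's ABO genotype from I^A I^B × I^B i: 1/4 I^A I^B, 1/4 I^A i, 1/4 I^B I^B, 1/4 I^B i.
Crossing each possibility with the father I^B I^B and summing P(type AB): 1/4·1/2 + 1/4·1/2 + 1/4·0 + 1/4·0 = 1/4.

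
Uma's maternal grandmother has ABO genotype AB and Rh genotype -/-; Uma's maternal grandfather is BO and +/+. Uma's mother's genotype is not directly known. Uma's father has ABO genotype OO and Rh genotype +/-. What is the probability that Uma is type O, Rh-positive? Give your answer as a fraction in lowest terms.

Uma's mother's ABO genotype from AB × BO: 1/4 AB, 1/4 AO, 1/4 BB, 1/4 BO.
Crossing each possibility with the father OO and summing P(type O): 1/4·0 + 1/4·1/2 + 1/4·0 + 1/4·1/2 = 1/4.
Similarly for Rh via the mother's Rh distribution: P(Rh+) = 3/4.
Independent loci: 1/4 × 3/4 = 3/16.

3/16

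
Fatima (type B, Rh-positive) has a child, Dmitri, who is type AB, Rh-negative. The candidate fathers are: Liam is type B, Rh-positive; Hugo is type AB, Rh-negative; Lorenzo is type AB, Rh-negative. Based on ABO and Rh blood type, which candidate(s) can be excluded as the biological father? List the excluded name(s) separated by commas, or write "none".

A candidate is excluded only if no genotype consistent with his phenotype could produce a type AB, Rh-negative child with a type B, Rh-positive mother.
Liam (type B, Rh+): no genotype consistent with that phenotype can produce a type-AB Rh- child with a type-B mother.

Liam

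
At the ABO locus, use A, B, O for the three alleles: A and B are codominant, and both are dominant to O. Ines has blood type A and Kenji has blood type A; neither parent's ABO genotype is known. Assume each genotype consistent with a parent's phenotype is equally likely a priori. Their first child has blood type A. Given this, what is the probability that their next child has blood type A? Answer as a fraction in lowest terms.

Possible genotypes: Ines ∈ {AA, AO}; Kenji ∈ {AA, AO}.
Weight each parental genotype pair by prior × P(type-A child):
  AA × AA: posterior weight 4/15; P(next child type A) = 1.
  AA × AO: posterior weight 4/15; P(next child type A) = 1.
  AO × AA: posterior weight 4/15; P(next child type A) = 1.
  AO × AO: posterior weight 1/5; P(next child type A) = 3/4.
Weighted sum = 19/20.

19/20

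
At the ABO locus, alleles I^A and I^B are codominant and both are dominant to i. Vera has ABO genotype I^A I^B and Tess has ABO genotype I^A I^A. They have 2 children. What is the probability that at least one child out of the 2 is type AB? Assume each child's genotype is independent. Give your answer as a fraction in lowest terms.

ABO cross I^A I^B × I^A I^A → 1/2 A, 1/2 AB.
So P(type AB) = 1/2 per child.
P(none) = (1/2)^2 = 1/4; P(at least one) = 1 − 1/4 = 3/4.

3/4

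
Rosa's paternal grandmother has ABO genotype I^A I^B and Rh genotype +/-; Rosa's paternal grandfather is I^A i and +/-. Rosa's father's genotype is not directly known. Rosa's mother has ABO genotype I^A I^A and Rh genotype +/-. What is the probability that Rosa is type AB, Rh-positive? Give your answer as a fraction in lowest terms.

3/16

Rosa's father's ABO genotype from I^A I^B × I^A i: 1/4 I^A I^A, 1/4 I^A I^B, 1/4 I^A i, 1/4 I^B i.
Crossing each possibility with the mother I^A I^A and summing P(type AB): 1/4·0 + 1/4·1/2 + 1/4·0 + 1/4·1/2 = 1/4.
Similarly for Rh via the father's Rh distribution: P(Rh+) = 3/4.
Independent loci: 1/4 × 3/4 = 3/16.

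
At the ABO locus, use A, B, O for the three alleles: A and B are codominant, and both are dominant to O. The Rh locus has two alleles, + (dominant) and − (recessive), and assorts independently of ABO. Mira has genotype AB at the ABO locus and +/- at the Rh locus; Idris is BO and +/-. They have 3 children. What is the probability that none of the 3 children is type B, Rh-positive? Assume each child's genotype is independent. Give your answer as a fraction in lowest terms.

125/512

ABO cross AB × BO → 1/4 A, 1/2 B, 1/4 AB.
Rh cross +/- × +/- → 3/4 Rh+, 1/4 Rh-; so P(type B, Rh-positive) = 1/2 × 3/4 = 3/8 per child.
P(not type B, Rh-positive) = 5/8 for one child; (5/8)^3 = 125/512.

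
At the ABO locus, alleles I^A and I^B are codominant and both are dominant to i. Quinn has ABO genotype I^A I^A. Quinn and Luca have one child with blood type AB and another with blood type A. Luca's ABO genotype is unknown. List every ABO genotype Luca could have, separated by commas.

I^A I^B, I^B i

For each candidate genotype of Luca, check whether crossing it with I^A I^A can produce every observed child phenotype.
  I^A I^A → possible child types {A} ✗
  I^A I^B → possible child types {A, AB} ✓
  I^A i → possible child types {A} ✗
  I^B I^B → possible child types {AB} ✗
  I^B i → possible child types {A, AB} ✓
  i i → possible child types {A} ✗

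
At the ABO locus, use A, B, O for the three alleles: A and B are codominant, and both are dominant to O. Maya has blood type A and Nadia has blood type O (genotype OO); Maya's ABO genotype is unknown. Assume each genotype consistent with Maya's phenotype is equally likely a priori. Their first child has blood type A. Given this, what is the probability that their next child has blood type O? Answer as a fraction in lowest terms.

1/6

Possible genotypes: Maya ∈ {AA, AO}; Nadia ∈ {OO}.
Weight each parental genotype pair by prior × P(type-A child):
  AA × OO: posterior weight 2/3; P(next child type O) = 0.
  AO × OO: posterior weight 1/3; P(next child type O) = 1/2.
Weighted sum = 1/6.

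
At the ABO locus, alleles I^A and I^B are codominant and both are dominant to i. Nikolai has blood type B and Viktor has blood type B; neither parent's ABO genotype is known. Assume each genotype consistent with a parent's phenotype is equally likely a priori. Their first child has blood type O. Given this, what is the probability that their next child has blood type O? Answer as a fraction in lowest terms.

1/4

Possible genotypes: Nikolai ∈ {I^B I^B, I^B i}; Viktor ∈ {I^B I^B, I^B i}.
Weight each parental genotype pair by prior × P(type-O child):
  I^B i × I^B i: posterior weight 1; P(next child type O) = 1/4.
Weighted sum = 1/4.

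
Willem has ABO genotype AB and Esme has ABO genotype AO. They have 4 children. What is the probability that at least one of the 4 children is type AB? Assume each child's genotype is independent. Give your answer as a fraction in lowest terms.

ABO cross AB × AO → 1/2 A, 1/4 B, 1/4 AB.
So P(type AB) = 1/4 per child.
P(none) = (3/4)^4 = 81/256; P(at least one) = 1 − 81/256 = 175/256.

175/256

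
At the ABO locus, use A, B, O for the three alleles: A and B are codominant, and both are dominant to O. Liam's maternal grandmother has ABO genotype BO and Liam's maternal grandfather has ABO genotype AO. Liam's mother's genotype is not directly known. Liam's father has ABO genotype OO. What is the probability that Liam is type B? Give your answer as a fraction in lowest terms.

Liam's mother's ABO genotype from BO × AO: 1/4 AB, 1/4 AO, 1/4 BO, 1/4 OO.
Crossing each possibility with the father OO and summing P(type B): 1/4·1/2 + 1/4·0 + 1/4·1/2 + 1/4·0 = 1/4.

1/4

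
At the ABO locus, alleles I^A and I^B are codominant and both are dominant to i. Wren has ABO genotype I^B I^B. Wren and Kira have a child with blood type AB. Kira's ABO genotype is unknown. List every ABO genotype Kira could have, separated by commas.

For each candidate genotype of Kira, check whether crossing it with I^B I^B can produce every observed child phenotype.
  I^A I^A → possible child types {AB} ✓
  I^A I^B → possible child types {B, AB} ✓
  I^A i → possible child types {B, AB} ✓
  I^B I^B → possible child types {B} ✗
  I^B i → possible child types {B} ✗
  i i → possible child types {B} ✗

I^A I^A, I^A I^B, I^A i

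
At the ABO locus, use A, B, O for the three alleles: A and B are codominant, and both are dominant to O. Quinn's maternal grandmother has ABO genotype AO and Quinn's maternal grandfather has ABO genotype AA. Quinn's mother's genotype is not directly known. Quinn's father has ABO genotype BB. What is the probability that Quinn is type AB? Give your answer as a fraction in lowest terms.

3/4

Quinn's mother's ABO genotype from AO × AA: 1/2 AA, 1/2 AO.
Crossing each possibility with the father BB and summing P(type AB): 1/2·1 + 1/2·1/2 = 3/4.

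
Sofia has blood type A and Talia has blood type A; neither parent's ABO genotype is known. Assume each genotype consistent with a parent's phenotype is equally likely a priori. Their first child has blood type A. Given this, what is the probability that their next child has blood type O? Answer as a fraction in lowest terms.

Possible genotypes: Sofia ∈ {AA, AO}; Talia ∈ {AA, AO}.
Weight each parental genotype pair by prior × P(type-A child):
  AA × AA: posterior weight 4/15; P(next child type O) = 0.
  AA × AO: posterior weight 4/15; P(next child type O) = 0.
  AO × AA: posterior weight 4/15; P(next child type O) = 0.
  AO × AO: posterior weight 1/5; P(next child type O) = 1/4.
Weighted sum = 1/20.

1/20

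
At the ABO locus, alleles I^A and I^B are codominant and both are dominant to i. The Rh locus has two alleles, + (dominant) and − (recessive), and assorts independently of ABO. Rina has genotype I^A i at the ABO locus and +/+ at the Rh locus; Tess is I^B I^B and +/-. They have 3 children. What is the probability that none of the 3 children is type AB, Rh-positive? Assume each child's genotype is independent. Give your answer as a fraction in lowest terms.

1/8

ABO cross I^A i × I^B I^B → 1/2 B, 1/2 AB.
Rh cross +/+ × +/- → 1 Rh+; so P(type AB, Rh-positive) = 1/2 × 1 = 1/2 per child.
P(not type AB, Rh-positive) = 1/2 for one child; (1/2)^3 = 1/8.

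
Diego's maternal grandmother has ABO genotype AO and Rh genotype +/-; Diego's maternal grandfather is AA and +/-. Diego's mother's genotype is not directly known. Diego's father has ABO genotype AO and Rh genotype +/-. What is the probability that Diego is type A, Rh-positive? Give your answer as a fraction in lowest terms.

Diego's mother's ABO genotype from AO × AA: 1/2 AA, 1/2 AO.
Crossing each possibility with the father AO and summing P(type A): 1/2·1 + 1/2·3/4 = 7/8.
Similarly for Rh via the mother's Rh distribution: P(Rh+) = 3/4.
Independent loci: 7/8 × 3/4 = 21/32.

21/32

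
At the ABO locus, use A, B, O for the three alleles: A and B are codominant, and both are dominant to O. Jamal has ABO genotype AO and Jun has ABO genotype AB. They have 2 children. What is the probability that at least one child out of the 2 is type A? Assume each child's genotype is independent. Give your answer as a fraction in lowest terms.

3/4

ABO cross AO × AB → 1/2 A, 1/4 B, 1/4 AB.
So P(type A) = 1/2 per child.
P(none) = (1/2)^2 = 1/4; P(at least one) = 1 − 1/4 = 3/4.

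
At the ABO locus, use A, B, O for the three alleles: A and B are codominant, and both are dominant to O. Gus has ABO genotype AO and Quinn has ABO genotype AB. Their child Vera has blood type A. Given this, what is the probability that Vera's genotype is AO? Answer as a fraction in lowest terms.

Cross AO × AB → 1/4 AA, 1/4 AB, 1/4 AO, 1/4 BO.
Type-A genotypes among offspring: AA (1/4), AO (1/4); total 1/2.
P(AO | type A) = (1/4) / (1/2) = 1/2.

1/2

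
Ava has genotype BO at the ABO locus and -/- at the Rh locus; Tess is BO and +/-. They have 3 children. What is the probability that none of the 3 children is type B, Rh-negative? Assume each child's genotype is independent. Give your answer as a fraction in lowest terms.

125/512

ABO cross BO × BO → 1/4 O, 3/4 B.
Rh cross -/- × +/- → 1/2 Rh+, 1/2 Rh-; so P(type B, Rh-negative) = 3/4 × 1/2 = 3/8 per child.
P(not type B, Rh-negative) = 5/8 for one child; (5/8)^3 = 125/512.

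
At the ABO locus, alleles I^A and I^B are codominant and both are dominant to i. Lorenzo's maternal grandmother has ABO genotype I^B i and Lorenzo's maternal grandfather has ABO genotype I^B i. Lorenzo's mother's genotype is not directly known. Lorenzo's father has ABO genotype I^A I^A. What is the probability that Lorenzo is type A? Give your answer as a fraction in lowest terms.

1/2

Lorenzo's mother's ABO genotype from I^B i × I^B i: 1/4 I^B I^B, 1/2 I^B i, 1/4 i i.
Crossing each possibility with the father I^A I^A and summing P(type A): 1/4·0 + 1/2·1/2 + 1/4·1 = 1/2.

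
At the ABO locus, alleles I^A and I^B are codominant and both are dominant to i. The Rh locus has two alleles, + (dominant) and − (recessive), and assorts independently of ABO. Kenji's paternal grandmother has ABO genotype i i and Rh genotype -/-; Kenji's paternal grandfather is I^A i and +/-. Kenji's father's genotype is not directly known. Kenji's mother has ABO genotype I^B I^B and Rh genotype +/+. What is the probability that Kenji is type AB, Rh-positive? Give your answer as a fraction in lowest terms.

Kenji's father's ABO genotype from i i × I^A i: 1/2 I^A i, 1/2 i i.
Crossing each possibility with the mother I^B I^B and summing P(type AB): 1/2·1/2 + 1/2·0 = 1/4.
Similarly for Rh via the father's Rh distribution: P(Rh+) = 1.
Independent loci: 1/4 × 1 = 1/4.

1/4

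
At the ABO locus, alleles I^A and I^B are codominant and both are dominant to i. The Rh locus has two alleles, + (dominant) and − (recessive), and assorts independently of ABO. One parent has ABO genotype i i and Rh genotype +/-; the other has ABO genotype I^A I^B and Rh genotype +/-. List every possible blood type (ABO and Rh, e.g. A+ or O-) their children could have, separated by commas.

Gametes from i i × I^A I^B give offspring ABO genotypes I^A i, I^B i, i.e. phenotypes A, B.
Rh cross +/- × +/- → phenotypes Rh+, Rh-.
Combining independently: A+, A-, B+, B-.

A+, A-, B+, B-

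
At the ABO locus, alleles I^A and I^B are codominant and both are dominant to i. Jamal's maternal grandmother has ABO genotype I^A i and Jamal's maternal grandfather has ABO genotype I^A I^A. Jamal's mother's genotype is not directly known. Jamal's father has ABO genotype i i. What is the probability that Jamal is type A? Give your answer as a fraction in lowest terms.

Jamal's mother's ABO genotype from I^A i × I^A I^A: 1/2 I^A I^A, 1/2 I^A i.
Crossing each possibility with the father i i and summing P(type A): 1/2·1 + 1/2·1/2 = 3/4.

3/4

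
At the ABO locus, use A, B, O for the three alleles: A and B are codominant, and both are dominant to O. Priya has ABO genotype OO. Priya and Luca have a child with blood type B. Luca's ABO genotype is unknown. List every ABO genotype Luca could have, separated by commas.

For each candidate genotype of Luca, check whether crossing it with OO can produce every observed child phenotype.
  AA → possible child types {A} ✗
  AB → possible child types {A, B} ✓
  AO → possible child types {O, A} ✗
  BB → possible child types {B} ✓
  BO → possible child types {O, B} ✓
  OO → possible child types {O} ✗

AB, BB, BO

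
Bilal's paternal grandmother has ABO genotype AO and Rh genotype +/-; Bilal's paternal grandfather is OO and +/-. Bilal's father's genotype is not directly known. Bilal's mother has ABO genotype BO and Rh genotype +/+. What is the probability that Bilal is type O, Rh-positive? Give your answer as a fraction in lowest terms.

Bilal's father's ABO genotype from AO × OO: 1/2 AO, 1/2 OO.
Crossing each possibility with the mother BO and summing P(type O): 1/2·1/4 + 1/2·1/2 = 3/8.
Similarly for Rh via the father's Rh distribution: P(Rh+) = 1.
Independent loci: 3/8 × 1 = 3/8.

3/8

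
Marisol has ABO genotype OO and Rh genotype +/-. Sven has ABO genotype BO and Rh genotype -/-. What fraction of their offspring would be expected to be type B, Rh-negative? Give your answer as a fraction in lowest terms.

1/4

ABO cross OO × BO → offspring phenotypes: 1/2 O, 1/2 B.
Rh cross +/- × -/- → 1/2 Rh+, 1/2 Rh-.
Independent loci: P(type B, Rh-negative) = 1/2 × 1/2 = 1/4.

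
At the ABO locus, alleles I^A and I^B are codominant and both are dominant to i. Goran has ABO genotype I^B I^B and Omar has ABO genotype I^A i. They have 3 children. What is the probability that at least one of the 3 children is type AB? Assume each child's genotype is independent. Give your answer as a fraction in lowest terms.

7/8

ABO cross I^B I^B × I^A i → 1/2 B, 1/2 AB.
So P(type AB) = 1/2 per child.
P(none) = (1/2)^3 = 1/8; P(at least one) = 1 − 1/8 = 7/8.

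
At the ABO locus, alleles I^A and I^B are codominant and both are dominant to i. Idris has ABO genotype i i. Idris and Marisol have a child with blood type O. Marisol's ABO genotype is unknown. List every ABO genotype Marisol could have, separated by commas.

I^A i, I^B i, i i

For each candidate genotype of Marisol, check whether crossing it with i i can produce every observed child phenotype.
  I^A I^A → possible child types {A} ✗
  I^A I^B → possible child types {A, B} ✗
  I^A i → possible child types {O, A} ✓
  I^B I^B → possible child types {B} ✗
  I^B i → possible child types {O, B} ✓
  i i → possible child types {O} ✓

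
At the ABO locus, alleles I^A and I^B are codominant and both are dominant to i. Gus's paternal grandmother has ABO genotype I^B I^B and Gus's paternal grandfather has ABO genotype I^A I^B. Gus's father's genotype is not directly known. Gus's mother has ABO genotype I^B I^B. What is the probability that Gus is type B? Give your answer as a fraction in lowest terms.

Gus's father's ABO genotype from I^B I^B × I^A I^B: 1/2 I^A I^B, 1/2 I^B I^B.
Crossing each possibility with the mother I^B I^B and summing P(type B): 1/2·1/2 + 1/2·1 = 3/4.

3/4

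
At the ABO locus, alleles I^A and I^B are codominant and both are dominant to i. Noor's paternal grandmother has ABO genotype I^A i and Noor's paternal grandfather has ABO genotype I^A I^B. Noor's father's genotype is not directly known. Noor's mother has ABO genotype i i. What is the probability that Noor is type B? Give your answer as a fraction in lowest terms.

1/4

Noor's father's ABO genotype from I^A i × I^A I^B: 1/4 I^A I^A, 1/4 I^A I^B, 1/4 I^A i, 1/4 I^B i.
Crossing each possibility with the mother i i and summing P(type B): 1/4·0 + 1/4·1/2 + 1/4·0 + 1/4·1/2 = 1/4.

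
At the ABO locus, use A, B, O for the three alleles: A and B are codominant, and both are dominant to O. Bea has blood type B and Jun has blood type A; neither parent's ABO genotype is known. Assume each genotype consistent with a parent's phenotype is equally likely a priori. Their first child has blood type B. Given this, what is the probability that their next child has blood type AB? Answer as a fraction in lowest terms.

Possible genotypes: Bea ∈ {BB, BO}; Jun ∈ {AA, AO}.
Weight each parental genotype pair by prior × P(type-B child):
  BB × AO: posterior weight 2/3; P(next child type AB) = 1/2.
  BO × AO: posterior weight 1/3; P(next child type AB) = 1/4.
Weighted sum = 5/12.

5/12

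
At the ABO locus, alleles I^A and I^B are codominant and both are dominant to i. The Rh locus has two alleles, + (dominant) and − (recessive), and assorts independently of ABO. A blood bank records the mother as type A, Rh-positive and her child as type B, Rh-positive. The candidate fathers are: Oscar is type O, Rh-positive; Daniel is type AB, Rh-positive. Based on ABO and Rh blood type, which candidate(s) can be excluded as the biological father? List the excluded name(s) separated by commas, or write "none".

A candidate is excluded only if no genotype consistent with his phenotype could produce a type B, Rh-positive child with a type A, Rh-positive mother.
Oscar (type O, Rh+): no genotype consistent with that phenotype can produce a type-B Rh+ child with a type-A mother.

Oscar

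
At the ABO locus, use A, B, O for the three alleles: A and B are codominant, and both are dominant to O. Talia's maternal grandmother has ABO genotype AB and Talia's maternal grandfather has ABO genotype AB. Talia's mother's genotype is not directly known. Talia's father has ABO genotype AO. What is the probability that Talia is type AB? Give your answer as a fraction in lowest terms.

1/4

Talia's mother's ABO genotype from AB × AB: 1/4 AA, 1/2 AB, 1/4 BB.
Crossing each possibility with the father AO and summing P(type AB): 1/4·0 + 1/2·1/4 + 1/4·1/2 = 1/4.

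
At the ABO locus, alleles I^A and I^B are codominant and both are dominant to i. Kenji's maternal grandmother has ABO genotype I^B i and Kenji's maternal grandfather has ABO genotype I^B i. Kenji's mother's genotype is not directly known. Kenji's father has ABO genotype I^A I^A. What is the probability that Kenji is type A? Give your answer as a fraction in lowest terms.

Kenji's mother's ABO genotype from I^B i × I^B i: 1/4 I^B I^B, 1/2 I^B i, 1/4 i i.
Crossing each possibility with the father I^A I^A and summing P(type A): 1/4·0 + 1/2·1/2 + 1/4·1 = 1/2.

1/2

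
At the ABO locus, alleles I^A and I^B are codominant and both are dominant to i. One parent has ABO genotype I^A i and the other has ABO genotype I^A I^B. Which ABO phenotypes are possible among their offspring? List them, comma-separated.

Gametes from I^A i × I^A I^B give offspring ABO genotypes I^A I^A, I^A I^B, I^A i, I^B i, i.e. phenotypes A, B, AB.

A, B, AB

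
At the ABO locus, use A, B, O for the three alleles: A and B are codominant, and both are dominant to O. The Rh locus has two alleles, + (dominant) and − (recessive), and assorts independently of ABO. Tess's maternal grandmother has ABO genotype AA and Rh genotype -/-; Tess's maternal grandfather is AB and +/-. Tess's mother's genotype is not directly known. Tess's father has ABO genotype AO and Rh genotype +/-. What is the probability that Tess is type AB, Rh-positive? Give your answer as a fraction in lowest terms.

Tess's mother's ABO genotype from AA × AB: 1/2 AA, 1/2 AB.
Crossing each possibility with the father AO and summing P(type AB): 1/2·0 + 1/2·1/4 = 1/8.
Similarly for Rh via the mother's Rh distribution: P(Rh+) = 5/8.
Independent loci: 1/8 × 5/8 = 5/64.

5/64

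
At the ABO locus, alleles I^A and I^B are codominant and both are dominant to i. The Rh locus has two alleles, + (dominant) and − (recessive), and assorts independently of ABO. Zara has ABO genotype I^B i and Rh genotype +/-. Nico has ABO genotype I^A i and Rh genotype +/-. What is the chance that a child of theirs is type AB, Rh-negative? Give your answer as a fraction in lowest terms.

ABO cross I^B i × I^A i → offspring phenotypes: 1/4 O, 1/4 A, 1/4 B, 1/4 AB.
Rh cross +/- × +/- → 3/4 Rh+, 1/4 Rh-.
Independent loci: P(type AB, Rh-negative) = 1/4 × 1/4 = 1/16.

1/16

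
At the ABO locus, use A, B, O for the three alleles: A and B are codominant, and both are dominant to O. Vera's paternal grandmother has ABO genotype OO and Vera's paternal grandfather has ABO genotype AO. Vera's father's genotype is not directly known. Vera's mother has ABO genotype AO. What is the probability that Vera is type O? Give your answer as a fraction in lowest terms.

3/8

Vera's father's ABO genotype from OO × AO: 1/2 AO, 1/2 OO.
Crossing each possibility with the mother AO and summing P(type O): 1/2·1/4 + 1/2·1/2 = 3/8.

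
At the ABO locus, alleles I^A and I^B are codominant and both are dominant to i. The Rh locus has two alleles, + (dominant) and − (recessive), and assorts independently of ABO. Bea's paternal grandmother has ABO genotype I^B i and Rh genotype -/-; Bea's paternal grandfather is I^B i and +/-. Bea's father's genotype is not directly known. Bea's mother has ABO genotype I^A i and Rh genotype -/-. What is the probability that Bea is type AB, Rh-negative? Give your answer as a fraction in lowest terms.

3/16

Bea's father's ABO genotype from I^B i × I^B i: 1/4 I^B I^B, 1/2 I^B i, 1/4 i i.
Crossing each possibility with the mother I^A i and summing P(type AB): 1/4·1/2 + 1/2·1/4 + 1/4·0 = 1/4.
Similarly for Rh via the father's Rh distribution: P(Rh-) = 3/4.
Independent loci: 1/4 × 3/4 = 3/16.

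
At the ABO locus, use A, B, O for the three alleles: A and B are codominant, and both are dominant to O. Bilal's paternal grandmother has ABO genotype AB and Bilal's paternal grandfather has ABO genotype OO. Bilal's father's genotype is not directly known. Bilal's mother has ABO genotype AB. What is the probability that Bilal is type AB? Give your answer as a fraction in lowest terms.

Bilal's father's ABO genotype from AB × OO: 1/2 AO, 1/2 BO.
Crossing each possibility with the mother AB and summing P(type AB): 1/2·1/4 + 1/2·1/4 = 1/4.

1/4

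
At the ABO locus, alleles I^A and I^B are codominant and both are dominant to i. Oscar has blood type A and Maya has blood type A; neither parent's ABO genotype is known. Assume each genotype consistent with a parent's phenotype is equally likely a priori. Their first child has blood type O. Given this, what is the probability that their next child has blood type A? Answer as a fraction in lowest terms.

3/4

Possible genotypes: Oscar ∈ {I^A I^A, I^A i}; Maya ∈ {I^A I^A, I^A i}.
Weight each parental genotype pair by prior × P(type-O child):
  I^A i × I^A i: posterior weight 1; P(next child type A) = 3/4.
Weighted sum = 3/4.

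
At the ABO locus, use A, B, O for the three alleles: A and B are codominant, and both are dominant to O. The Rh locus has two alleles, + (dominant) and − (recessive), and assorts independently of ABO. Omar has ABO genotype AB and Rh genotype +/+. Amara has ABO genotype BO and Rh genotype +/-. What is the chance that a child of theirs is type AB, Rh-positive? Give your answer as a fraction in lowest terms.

ABO cross AB × BO → offspring phenotypes: 1/4 A, 1/2 B, 1/4 AB.
Rh cross +/+ × +/- → 1 Rh+.
Independent loci: P(type AB, Rh-positive) = 1/4 × 1 = 1/4.

1/4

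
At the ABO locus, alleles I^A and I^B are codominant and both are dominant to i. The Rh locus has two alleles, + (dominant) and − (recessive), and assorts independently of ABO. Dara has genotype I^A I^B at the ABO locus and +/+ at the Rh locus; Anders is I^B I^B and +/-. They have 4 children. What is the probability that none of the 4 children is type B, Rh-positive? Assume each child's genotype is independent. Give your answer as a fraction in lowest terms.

ABO cross I^A I^B × I^B I^B → 1/2 B, 1/2 AB.
Rh cross +/+ × +/- → 1 Rh+; so P(type B, Rh-positive) = 1/2 × 1 = 1/2 per child.
P(not type B, Rh-positive) = 1/2 for one child; (1/2)^4 = 1/16.

1/16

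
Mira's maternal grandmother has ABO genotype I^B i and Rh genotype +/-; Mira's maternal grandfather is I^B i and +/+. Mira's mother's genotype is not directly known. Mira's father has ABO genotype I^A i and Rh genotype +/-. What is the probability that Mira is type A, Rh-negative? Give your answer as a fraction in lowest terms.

1/32

Mira's mother's ABO genotype from I^B i × I^B i: 1/4 I^B I^B, 1/2 I^B i, 1/4 i i.
Crossing each possibility with the father I^A i and summing P(type A): 1/4·0 + 1/2·1/4 + 1/4·1/2 = 1/4.
Similarly for Rh via the mother's Rh distribution: P(Rh-) = 1/8.
Independent loci: 1/4 × 1/8 = 1/32.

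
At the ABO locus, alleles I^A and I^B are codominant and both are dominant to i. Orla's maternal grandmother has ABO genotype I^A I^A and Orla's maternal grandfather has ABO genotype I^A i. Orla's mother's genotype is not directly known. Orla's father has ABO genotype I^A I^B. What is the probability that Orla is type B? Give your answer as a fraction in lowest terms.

Orla's mother's ABO genotype from I^A I^A × I^A i: 1/2 I^A I^A, 1/2 I^A i.
Crossing each possibility with the father I^A I^B and summing P(type B): 1/2·0 + 1/2·1/4 = 1/8.

1/8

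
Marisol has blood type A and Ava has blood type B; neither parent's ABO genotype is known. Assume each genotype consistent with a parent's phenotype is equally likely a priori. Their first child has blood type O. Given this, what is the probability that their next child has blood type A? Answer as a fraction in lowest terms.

1/4

Possible genotypes: Marisol ∈ {I^A I^A, I^A i}; Ava ∈ {I^B I^B, I^B i}.
Weight each parental genotype pair by prior × P(type-O child):
  I^A i × I^B i: posterior weight 1; P(next child type A) = 1/4.
Weighted sum = 1/4.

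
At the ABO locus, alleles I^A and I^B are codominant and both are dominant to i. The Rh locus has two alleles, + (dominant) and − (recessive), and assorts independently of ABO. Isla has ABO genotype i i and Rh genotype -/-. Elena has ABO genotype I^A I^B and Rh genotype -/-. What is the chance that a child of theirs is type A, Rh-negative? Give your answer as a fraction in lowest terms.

1/2

ABO cross i i × I^A I^B → offspring phenotypes: 1/2 A, 1/2 B.
Rh cross -/- × -/- → 1 Rh-.
Independent loci: P(type A, Rh-negative) = 1/2 × 1 = 1/2.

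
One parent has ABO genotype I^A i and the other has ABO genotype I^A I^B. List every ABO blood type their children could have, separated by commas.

Gametes from I^A i × I^A I^B give offspring ABO genotypes I^A I^A, I^A I^B, I^A i, I^B i, i.e. phenotypes A, B, AB.

A, B, AB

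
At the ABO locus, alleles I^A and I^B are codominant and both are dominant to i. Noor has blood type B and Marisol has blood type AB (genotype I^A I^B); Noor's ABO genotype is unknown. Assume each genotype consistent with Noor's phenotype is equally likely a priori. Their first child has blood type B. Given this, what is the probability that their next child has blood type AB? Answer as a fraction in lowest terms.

3/8

Possible genotypes: Noor ∈ {I^B I^B, I^B i}; Marisol ∈ {I^A I^B}.
Weight each parental genotype pair by prior × P(type-B child):
  I^B I^B × I^A I^B: posterior weight 1/2; P(next child type AB) = 1/2.
  I^B i × I^A I^B: posterior weight 1/2; P(next child type AB) = 1/4.
Weighted sum = 3/8.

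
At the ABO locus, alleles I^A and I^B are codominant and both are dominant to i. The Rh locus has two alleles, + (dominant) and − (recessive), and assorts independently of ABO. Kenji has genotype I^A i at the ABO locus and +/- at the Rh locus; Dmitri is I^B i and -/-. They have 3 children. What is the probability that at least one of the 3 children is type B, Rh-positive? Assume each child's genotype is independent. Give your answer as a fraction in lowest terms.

169/512

ABO cross I^A i × I^B i → 1/4 O, 1/4 A, 1/4 B, 1/4 AB.
Rh cross +/- × -/- → 1/2 Rh+, 1/2 Rh-; so P(type B, Rh-positive) = 1/4 × 1/2 = 1/8 per child.
P(none) = (7/8)^3 = 343/512; P(at least one) = 1 − 343/512 = 169/512.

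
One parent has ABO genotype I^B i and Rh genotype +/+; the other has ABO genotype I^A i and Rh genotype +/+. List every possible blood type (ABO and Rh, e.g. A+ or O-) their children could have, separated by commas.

Gametes from I^B i × I^A i give offspring ABO genotypes I^A I^B, I^A i, I^B i, i i, i.e. phenotypes O, A, B, AB.
Rh cross +/+ × +/+ → phenotypes Rh+.
Combining independently: O+, A+, B+, AB+.

O+, A+, B+, AB+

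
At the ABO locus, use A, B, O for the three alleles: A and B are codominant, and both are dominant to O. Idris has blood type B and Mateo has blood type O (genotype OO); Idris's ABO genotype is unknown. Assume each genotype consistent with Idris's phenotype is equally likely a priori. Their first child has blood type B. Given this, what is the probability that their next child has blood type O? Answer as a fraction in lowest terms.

1/6

Possible genotypes: Idris ∈ {BB, BO}; Mateo ∈ {OO}.
Weight each parental genotype pair by prior × P(type-B child):
  BB × OO: posterior weight 2/3; P(next child type O) = 0.
  BO × OO: posterior weight 1/3; P(next child type O) = 1/2.
Weighted sum = 1/6.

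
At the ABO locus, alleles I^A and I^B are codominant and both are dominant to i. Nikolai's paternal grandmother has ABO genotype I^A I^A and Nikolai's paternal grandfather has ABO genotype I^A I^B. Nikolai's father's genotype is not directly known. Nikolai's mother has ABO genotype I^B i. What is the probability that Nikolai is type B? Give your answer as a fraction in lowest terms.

Nikolai's father's ABO genotype from I^A I^A × I^A I^B: 1/2 I^A I^A, 1/2 I^A I^B.
Crossing each possibility with the mother I^B i and summing P(type B): 1/2·0 + 1/2·1/2 = 1/4.

1/4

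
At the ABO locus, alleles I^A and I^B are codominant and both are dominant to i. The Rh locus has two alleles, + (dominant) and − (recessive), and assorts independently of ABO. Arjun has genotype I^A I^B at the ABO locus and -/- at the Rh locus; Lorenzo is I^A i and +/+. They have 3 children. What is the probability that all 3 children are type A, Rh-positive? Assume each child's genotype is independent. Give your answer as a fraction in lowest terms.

1/8

ABO cross I^A I^B × I^A i → 1/2 A, 1/4 B, 1/4 AB.
Rh cross -/- × +/+ → 1 Rh+; so P(type A, Rh-positive) = 1/2 × 1 = 1/2 per child.
All 3 independent: (1/2)^3 = 1/8.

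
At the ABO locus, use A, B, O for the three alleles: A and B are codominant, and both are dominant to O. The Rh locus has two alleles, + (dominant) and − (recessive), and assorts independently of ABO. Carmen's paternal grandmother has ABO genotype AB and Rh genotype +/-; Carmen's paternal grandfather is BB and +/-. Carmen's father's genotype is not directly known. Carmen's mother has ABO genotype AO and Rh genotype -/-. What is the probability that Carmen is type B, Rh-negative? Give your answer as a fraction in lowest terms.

Carmen's father's ABO genotype from AB × BB: 1/2 AB, 1/2 BB.
Crossing each possibility with the mother AO and summing P(type B): 1/2·1/4 + 1/2·1/2 = 3/8.
Similarly for Rh via the father's Rh distribution: P(Rh-) = 1/2.
Independent loci: 3/8 × 1/2 = 3/16.

3/16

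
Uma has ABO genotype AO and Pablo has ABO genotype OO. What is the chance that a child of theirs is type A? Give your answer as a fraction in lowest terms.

ABO cross AO × OO → offspring phenotypes: 1/2 O, 1/2 A.
So P(type A) = 1/2.

1/2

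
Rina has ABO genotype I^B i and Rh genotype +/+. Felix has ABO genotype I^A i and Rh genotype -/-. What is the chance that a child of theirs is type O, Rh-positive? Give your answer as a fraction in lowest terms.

ABO cross I^B i × I^A i → offspring phenotypes: 1/4 O, 1/4 A, 1/4 B, 1/4 AB.
Rh cross +/+ × -/- → 1 Rh+.
Independent loci: P(type O, Rh-positive) = 1/4 × 1 = 1/4.

1/4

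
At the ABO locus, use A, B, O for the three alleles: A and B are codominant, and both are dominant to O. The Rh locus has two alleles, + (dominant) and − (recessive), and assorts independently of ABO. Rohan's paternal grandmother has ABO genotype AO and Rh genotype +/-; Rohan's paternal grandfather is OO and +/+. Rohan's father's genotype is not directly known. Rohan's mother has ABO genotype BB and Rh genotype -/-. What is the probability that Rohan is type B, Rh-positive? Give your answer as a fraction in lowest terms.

Rohan's father's ABO genotype from AO × OO: 1/2 AO, 1/2 OO.
Crossing each possibility with the mother BB and summing P(type B): 1/2·1/2 + 1/2·1 = 3/4.
Similarly for Rh via the father's Rh distribution: P(Rh+) = 3/4.
Independent loci: 3/4 × 3/4 = 9/16.

9/16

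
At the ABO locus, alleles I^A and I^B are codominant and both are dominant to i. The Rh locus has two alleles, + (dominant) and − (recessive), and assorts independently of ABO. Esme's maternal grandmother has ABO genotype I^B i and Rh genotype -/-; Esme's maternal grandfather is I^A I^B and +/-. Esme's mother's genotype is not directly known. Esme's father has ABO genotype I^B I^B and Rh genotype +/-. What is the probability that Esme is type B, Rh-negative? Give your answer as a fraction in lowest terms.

Esme's mother's ABO genotype from I^B i × I^A I^B: 1/4 I^A I^B, 1/4 I^A i, 1/4 I^B I^B, 1/4 I^B i.
Crossing each possibility with the father I^B I^B and summing P(type B): 1/4·1/2 + 1/4·1/2 + 1/4·1 + 1/4·1 = 3/4.
Similarly for Rh via the mother's Rh distribution: P(Rh-) = 3/8.
Independent loci: 3/4 × 3/8 = 9/32.

9/32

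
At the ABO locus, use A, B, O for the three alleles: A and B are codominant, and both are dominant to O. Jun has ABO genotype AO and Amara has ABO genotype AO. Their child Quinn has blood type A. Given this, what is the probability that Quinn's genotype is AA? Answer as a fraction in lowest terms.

1/3

Cross AO × AO → 1/4 AA, 1/2 AO, 1/4 OO.
Type-A genotypes among offspring: AA (1/4), AO (1/2); total 3/4.
P(AA | type A) = (1/4) / (3/4) = 1/3.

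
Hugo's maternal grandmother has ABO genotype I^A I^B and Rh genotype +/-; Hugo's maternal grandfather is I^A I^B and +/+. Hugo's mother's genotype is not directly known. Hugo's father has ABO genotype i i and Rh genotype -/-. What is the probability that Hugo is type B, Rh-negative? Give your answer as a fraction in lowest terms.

Hugo's mother's ABO genotype from I^A I^B × I^A I^B: 1/4 I^A I^A, 1/2 I^A I^B, 1/4 I^B I^B.
Crossing each possibility with the father i i and summing P(type B): 1/4·0 + 1/2·1/2 + 1/4·1 = 1/2.
Similarly for Rh via the mother's Rh distribution: P(Rh-) = 1/4.
Independent loci: 1/2 × 1/4 = 1/8.

1/8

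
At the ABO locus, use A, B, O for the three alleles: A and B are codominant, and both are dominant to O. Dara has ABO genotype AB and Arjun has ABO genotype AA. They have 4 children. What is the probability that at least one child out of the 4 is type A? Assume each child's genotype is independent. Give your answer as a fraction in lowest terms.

15/16

ABO cross AB × AA → 1/2 A, 1/2 AB.
So P(type A) = 1/2 per child.
P(none) = (1/2)^4 = 1/16; P(at least one) = 1 − 1/16 = 15/16.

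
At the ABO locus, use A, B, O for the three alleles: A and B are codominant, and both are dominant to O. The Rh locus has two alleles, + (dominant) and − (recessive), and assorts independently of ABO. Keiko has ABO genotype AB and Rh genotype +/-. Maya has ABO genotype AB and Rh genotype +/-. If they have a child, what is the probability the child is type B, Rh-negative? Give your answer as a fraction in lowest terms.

ABO cross AB × AB → offspring phenotypes: 1/4 A, 1/4 B, 1/2 AB.
Rh cross +/- × +/- → 3/4 Rh+, 1/4 Rh-.
Independent loci: P(type B, Rh-negative) = 1/4 × 1/4 = 1/16.

1/16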